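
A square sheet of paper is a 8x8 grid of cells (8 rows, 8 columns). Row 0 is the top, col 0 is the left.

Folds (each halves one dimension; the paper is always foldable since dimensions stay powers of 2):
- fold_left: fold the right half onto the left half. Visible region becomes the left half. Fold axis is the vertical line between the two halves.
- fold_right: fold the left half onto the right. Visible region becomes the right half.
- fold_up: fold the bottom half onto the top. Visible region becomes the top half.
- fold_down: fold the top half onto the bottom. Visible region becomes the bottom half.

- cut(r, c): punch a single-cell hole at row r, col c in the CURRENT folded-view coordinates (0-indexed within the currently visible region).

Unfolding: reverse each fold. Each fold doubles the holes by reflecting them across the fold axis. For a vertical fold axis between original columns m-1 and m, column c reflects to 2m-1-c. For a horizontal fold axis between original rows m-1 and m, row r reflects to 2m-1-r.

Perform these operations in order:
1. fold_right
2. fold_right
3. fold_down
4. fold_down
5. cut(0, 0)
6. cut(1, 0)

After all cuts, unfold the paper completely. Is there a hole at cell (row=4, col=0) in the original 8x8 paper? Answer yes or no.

Answer: no

Derivation:
Op 1 fold_right: fold axis v@4; visible region now rows[0,8) x cols[4,8) = 8x4
Op 2 fold_right: fold axis v@6; visible region now rows[0,8) x cols[6,8) = 8x2
Op 3 fold_down: fold axis h@4; visible region now rows[4,8) x cols[6,8) = 4x2
Op 4 fold_down: fold axis h@6; visible region now rows[6,8) x cols[6,8) = 2x2
Op 5 cut(0, 0): punch at orig (6,6); cuts so far [(6, 6)]; region rows[6,8) x cols[6,8) = 2x2
Op 6 cut(1, 0): punch at orig (7,6); cuts so far [(6, 6), (7, 6)]; region rows[6,8) x cols[6,8) = 2x2
Unfold 1 (reflect across h@6): 4 holes -> [(4, 6), (5, 6), (6, 6), (7, 6)]
Unfold 2 (reflect across h@4): 8 holes -> [(0, 6), (1, 6), (2, 6), (3, 6), (4, 6), (5, 6), (6, 6), (7, 6)]
Unfold 3 (reflect across v@6): 16 holes -> [(0, 5), (0, 6), (1, 5), (1, 6), (2, 5), (2, 6), (3, 5), (3, 6), (4, 5), (4, 6), (5, 5), (5, 6), (6, 5), (6, 6), (7, 5), (7, 6)]
Unfold 4 (reflect across v@4): 32 holes -> [(0, 1), (0, 2), (0, 5), (0, 6), (1, 1), (1, 2), (1, 5), (1, 6), (2, 1), (2, 2), (2, 5), (2, 6), (3, 1), (3, 2), (3, 5), (3, 6), (4, 1), (4, 2), (4, 5), (4, 6), (5, 1), (5, 2), (5, 5), (5, 6), (6, 1), (6, 2), (6, 5), (6, 6), (7, 1), (7, 2), (7, 5), (7, 6)]
Holes: [(0, 1), (0, 2), (0, 5), (0, 6), (1, 1), (1, 2), (1, 5), (1, 6), (2, 1), (2, 2), (2, 5), (2, 6), (3, 1), (3, 2), (3, 5), (3, 6), (4, 1), (4, 2), (4, 5), (4, 6), (5, 1), (5, 2), (5, 5), (5, 6), (6, 1), (6, 2), (6, 5), (6, 6), (7, 1), (7, 2), (7, 5), (7, 6)]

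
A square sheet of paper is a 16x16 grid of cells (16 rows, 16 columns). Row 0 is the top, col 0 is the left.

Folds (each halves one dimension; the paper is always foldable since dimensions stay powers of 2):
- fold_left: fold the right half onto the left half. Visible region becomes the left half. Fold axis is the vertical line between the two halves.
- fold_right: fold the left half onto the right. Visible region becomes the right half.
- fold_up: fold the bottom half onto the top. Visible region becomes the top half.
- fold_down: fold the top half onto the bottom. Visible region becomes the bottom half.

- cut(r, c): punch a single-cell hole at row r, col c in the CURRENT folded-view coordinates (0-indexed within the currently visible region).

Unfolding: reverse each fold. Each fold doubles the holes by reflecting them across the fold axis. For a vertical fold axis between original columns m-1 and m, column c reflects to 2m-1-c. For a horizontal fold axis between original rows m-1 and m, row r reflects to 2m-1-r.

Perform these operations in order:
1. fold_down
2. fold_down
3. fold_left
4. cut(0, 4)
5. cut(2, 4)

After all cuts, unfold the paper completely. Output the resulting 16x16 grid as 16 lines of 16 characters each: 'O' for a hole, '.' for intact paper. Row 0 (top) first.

Op 1 fold_down: fold axis h@8; visible region now rows[8,16) x cols[0,16) = 8x16
Op 2 fold_down: fold axis h@12; visible region now rows[12,16) x cols[0,16) = 4x16
Op 3 fold_left: fold axis v@8; visible region now rows[12,16) x cols[0,8) = 4x8
Op 4 cut(0, 4): punch at orig (12,4); cuts so far [(12, 4)]; region rows[12,16) x cols[0,8) = 4x8
Op 5 cut(2, 4): punch at orig (14,4); cuts so far [(12, 4), (14, 4)]; region rows[12,16) x cols[0,8) = 4x8
Unfold 1 (reflect across v@8): 4 holes -> [(12, 4), (12, 11), (14, 4), (14, 11)]
Unfold 2 (reflect across h@12): 8 holes -> [(9, 4), (9, 11), (11, 4), (11, 11), (12, 4), (12, 11), (14, 4), (14, 11)]
Unfold 3 (reflect across h@8): 16 holes -> [(1, 4), (1, 11), (3, 4), (3, 11), (4, 4), (4, 11), (6, 4), (6, 11), (9, 4), (9, 11), (11, 4), (11, 11), (12, 4), (12, 11), (14, 4), (14, 11)]

Answer: ................
....O......O....
................
....O......O....
....O......O....
................
....O......O....
................
................
....O......O....
................
....O......O....
....O......O....
................
....O......O....
................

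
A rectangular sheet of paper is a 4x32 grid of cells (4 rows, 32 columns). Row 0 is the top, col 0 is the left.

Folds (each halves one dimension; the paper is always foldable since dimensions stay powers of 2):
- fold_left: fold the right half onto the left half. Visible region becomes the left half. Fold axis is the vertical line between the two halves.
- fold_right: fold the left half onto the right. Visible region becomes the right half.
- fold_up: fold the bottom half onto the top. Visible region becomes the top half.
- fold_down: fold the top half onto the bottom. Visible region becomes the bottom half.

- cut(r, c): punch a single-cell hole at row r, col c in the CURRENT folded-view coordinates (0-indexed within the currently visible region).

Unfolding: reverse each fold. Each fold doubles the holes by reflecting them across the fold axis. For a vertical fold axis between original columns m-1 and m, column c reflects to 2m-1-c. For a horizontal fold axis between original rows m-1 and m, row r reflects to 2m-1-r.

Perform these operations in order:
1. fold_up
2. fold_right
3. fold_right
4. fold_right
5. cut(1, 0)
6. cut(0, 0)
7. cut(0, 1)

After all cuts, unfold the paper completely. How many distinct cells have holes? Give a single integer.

Op 1 fold_up: fold axis h@2; visible region now rows[0,2) x cols[0,32) = 2x32
Op 2 fold_right: fold axis v@16; visible region now rows[0,2) x cols[16,32) = 2x16
Op 3 fold_right: fold axis v@24; visible region now rows[0,2) x cols[24,32) = 2x8
Op 4 fold_right: fold axis v@28; visible region now rows[0,2) x cols[28,32) = 2x4
Op 5 cut(1, 0): punch at orig (1,28); cuts so far [(1, 28)]; region rows[0,2) x cols[28,32) = 2x4
Op 6 cut(0, 0): punch at orig (0,28); cuts so far [(0, 28), (1, 28)]; region rows[0,2) x cols[28,32) = 2x4
Op 7 cut(0, 1): punch at orig (0,29); cuts so far [(0, 28), (0, 29), (1, 28)]; region rows[0,2) x cols[28,32) = 2x4
Unfold 1 (reflect across v@28): 6 holes -> [(0, 26), (0, 27), (0, 28), (0, 29), (1, 27), (1, 28)]
Unfold 2 (reflect across v@24): 12 holes -> [(0, 18), (0, 19), (0, 20), (0, 21), (0, 26), (0, 27), (0, 28), (0, 29), (1, 19), (1, 20), (1, 27), (1, 28)]
Unfold 3 (reflect across v@16): 24 holes -> [(0, 2), (0, 3), (0, 4), (0, 5), (0, 10), (0, 11), (0, 12), (0, 13), (0, 18), (0, 19), (0, 20), (0, 21), (0, 26), (0, 27), (0, 28), (0, 29), (1, 3), (1, 4), (1, 11), (1, 12), (1, 19), (1, 20), (1, 27), (1, 28)]
Unfold 4 (reflect across h@2): 48 holes -> [(0, 2), (0, 3), (0, 4), (0, 5), (0, 10), (0, 11), (0, 12), (0, 13), (0, 18), (0, 19), (0, 20), (0, 21), (0, 26), (0, 27), (0, 28), (0, 29), (1, 3), (1, 4), (1, 11), (1, 12), (1, 19), (1, 20), (1, 27), (1, 28), (2, 3), (2, 4), (2, 11), (2, 12), (2, 19), (2, 20), (2, 27), (2, 28), (3, 2), (3, 3), (3, 4), (3, 5), (3, 10), (3, 11), (3, 12), (3, 13), (3, 18), (3, 19), (3, 20), (3, 21), (3, 26), (3, 27), (3, 28), (3, 29)]

Answer: 48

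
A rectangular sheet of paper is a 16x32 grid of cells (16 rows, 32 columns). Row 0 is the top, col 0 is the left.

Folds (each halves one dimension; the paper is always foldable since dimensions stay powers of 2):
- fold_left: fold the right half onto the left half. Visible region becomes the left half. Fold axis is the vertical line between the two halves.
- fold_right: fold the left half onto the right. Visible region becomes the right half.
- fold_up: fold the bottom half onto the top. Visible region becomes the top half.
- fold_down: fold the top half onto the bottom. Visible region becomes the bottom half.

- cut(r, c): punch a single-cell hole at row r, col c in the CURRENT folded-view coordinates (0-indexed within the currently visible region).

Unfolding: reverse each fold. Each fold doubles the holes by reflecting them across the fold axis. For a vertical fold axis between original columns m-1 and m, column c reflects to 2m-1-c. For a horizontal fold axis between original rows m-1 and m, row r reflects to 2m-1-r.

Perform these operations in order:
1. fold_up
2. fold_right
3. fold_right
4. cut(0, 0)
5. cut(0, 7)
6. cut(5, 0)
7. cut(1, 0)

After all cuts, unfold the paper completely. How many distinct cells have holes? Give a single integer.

Op 1 fold_up: fold axis h@8; visible region now rows[0,8) x cols[0,32) = 8x32
Op 2 fold_right: fold axis v@16; visible region now rows[0,8) x cols[16,32) = 8x16
Op 3 fold_right: fold axis v@24; visible region now rows[0,8) x cols[24,32) = 8x8
Op 4 cut(0, 0): punch at orig (0,24); cuts so far [(0, 24)]; region rows[0,8) x cols[24,32) = 8x8
Op 5 cut(0, 7): punch at orig (0,31); cuts so far [(0, 24), (0, 31)]; region rows[0,8) x cols[24,32) = 8x8
Op 6 cut(5, 0): punch at orig (5,24); cuts so far [(0, 24), (0, 31), (5, 24)]; region rows[0,8) x cols[24,32) = 8x8
Op 7 cut(1, 0): punch at orig (1,24); cuts so far [(0, 24), (0, 31), (1, 24), (5, 24)]; region rows[0,8) x cols[24,32) = 8x8
Unfold 1 (reflect across v@24): 8 holes -> [(0, 16), (0, 23), (0, 24), (0, 31), (1, 23), (1, 24), (5, 23), (5, 24)]
Unfold 2 (reflect across v@16): 16 holes -> [(0, 0), (0, 7), (0, 8), (0, 15), (0, 16), (0, 23), (0, 24), (0, 31), (1, 7), (1, 8), (1, 23), (1, 24), (5, 7), (5, 8), (5, 23), (5, 24)]
Unfold 3 (reflect across h@8): 32 holes -> [(0, 0), (0, 7), (0, 8), (0, 15), (0, 16), (0, 23), (0, 24), (0, 31), (1, 7), (1, 8), (1, 23), (1, 24), (5, 7), (5, 8), (5, 23), (5, 24), (10, 7), (10, 8), (10, 23), (10, 24), (14, 7), (14, 8), (14, 23), (14, 24), (15, 0), (15, 7), (15, 8), (15, 15), (15, 16), (15, 23), (15, 24), (15, 31)]

Answer: 32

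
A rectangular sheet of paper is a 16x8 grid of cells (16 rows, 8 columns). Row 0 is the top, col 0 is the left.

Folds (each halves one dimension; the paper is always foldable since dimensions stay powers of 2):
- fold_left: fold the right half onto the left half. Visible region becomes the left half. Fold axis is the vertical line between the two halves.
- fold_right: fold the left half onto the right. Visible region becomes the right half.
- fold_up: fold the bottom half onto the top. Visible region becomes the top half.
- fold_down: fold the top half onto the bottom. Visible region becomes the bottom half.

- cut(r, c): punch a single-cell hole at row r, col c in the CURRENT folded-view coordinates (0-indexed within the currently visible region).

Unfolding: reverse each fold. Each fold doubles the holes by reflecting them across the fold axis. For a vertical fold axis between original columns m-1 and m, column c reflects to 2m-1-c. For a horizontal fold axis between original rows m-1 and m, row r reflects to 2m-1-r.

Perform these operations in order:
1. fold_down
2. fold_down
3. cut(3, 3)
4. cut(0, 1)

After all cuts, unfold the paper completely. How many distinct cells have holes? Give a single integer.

Answer: 8

Derivation:
Op 1 fold_down: fold axis h@8; visible region now rows[8,16) x cols[0,8) = 8x8
Op 2 fold_down: fold axis h@12; visible region now rows[12,16) x cols[0,8) = 4x8
Op 3 cut(3, 3): punch at orig (15,3); cuts so far [(15, 3)]; region rows[12,16) x cols[0,8) = 4x8
Op 4 cut(0, 1): punch at orig (12,1); cuts so far [(12, 1), (15, 3)]; region rows[12,16) x cols[0,8) = 4x8
Unfold 1 (reflect across h@12): 4 holes -> [(8, 3), (11, 1), (12, 1), (15, 3)]
Unfold 2 (reflect across h@8): 8 holes -> [(0, 3), (3, 1), (4, 1), (7, 3), (8, 3), (11, 1), (12, 1), (15, 3)]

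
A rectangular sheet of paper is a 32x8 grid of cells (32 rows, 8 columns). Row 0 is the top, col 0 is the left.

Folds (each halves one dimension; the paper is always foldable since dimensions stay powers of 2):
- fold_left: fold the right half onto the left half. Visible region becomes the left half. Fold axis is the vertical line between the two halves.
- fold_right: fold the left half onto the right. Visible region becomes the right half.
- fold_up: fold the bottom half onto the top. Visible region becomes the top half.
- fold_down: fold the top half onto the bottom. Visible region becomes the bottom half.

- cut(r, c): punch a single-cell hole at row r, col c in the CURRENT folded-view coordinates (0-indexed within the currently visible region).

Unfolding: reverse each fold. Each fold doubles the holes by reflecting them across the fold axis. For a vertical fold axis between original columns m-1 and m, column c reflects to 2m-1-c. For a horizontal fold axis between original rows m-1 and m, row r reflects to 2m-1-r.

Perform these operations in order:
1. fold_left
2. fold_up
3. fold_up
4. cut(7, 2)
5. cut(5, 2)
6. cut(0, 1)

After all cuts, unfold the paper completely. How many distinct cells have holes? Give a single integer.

Op 1 fold_left: fold axis v@4; visible region now rows[0,32) x cols[0,4) = 32x4
Op 2 fold_up: fold axis h@16; visible region now rows[0,16) x cols[0,4) = 16x4
Op 3 fold_up: fold axis h@8; visible region now rows[0,8) x cols[0,4) = 8x4
Op 4 cut(7, 2): punch at orig (7,2); cuts so far [(7, 2)]; region rows[0,8) x cols[0,4) = 8x4
Op 5 cut(5, 2): punch at orig (5,2); cuts so far [(5, 2), (7, 2)]; region rows[0,8) x cols[0,4) = 8x4
Op 6 cut(0, 1): punch at orig (0,1); cuts so far [(0, 1), (5, 2), (7, 2)]; region rows[0,8) x cols[0,4) = 8x4
Unfold 1 (reflect across h@8): 6 holes -> [(0, 1), (5, 2), (7, 2), (8, 2), (10, 2), (15, 1)]
Unfold 2 (reflect across h@16): 12 holes -> [(0, 1), (5, 2), (7, 2), (8, 2), (10, 2), (15, 1), (16, 1), (21, 2), (23, 2), (24, 2), (26, 2), (31, 1)]
Unfold 3 (reflect across v@4): 24 holes -> [(0, 1), (0, 6), (5, 2), (5, 5), (7, 2), (7, 5), (8, 2), (8, 5), (10, 2), (10, 5), (15, 1), (15, 6), (16, 1), (16, 6), (21, 2), (21, 5), (23, 2), (23, 5), (24, 2), (24, 5), (26, 2), (26, 5), (31, 1), (31, 6)]

Answer: 24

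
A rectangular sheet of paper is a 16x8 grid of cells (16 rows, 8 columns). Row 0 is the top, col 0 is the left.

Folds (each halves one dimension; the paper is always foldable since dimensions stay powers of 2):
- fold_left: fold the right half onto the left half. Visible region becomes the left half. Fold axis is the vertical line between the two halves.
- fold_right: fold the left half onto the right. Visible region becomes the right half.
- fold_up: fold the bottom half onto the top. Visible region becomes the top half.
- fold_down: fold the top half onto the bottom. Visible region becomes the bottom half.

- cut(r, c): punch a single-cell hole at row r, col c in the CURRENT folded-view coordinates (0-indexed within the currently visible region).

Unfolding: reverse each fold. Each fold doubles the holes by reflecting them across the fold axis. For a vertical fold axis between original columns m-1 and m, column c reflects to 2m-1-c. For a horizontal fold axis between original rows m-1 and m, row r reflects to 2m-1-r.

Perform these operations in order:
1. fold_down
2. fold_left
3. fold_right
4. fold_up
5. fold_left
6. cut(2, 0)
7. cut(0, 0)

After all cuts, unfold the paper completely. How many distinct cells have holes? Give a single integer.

Answer: 64

Derivation:
Op 1 fold_down: fold axis h@8; visible region now rows[8,16) x cols[0,8) = 8x8
Op 2 fold_left: fold axis v@4; visible region now rows[8,16) x cols[0,4) = 8x4
Op 3 fold_right: fold axis v@2; visible region now rows[8,16) x cols[2,4) = 8x2
Op 4 fold_up: fold axis h@12; visible region now rows[8,12) x cols[2,4) = 4x2
Op 5 fold_left: fold axis v@3; visible region now rows[8,12) x cols[2,3) = 4x1
Op 6 cut(2, 0): punch at orig (10,2); cuts so far [(10, 2)]; region rows[8,12) x cols[2,3) = 4x1
Op 7 cut(0, 0): punch at orig (8,2); cuts so far [(8, 2), (10, 2)]; region rows[8,12) x cols[2,3) = 4x1
Unfold 1 (reflect across v@3): 4 holes -> [(8, 2), (8, 3), (10, 2), (10, 3)]
Unfold 2 (reflect across h@12): 8 holes -> [(8, 2), (8, 3), (10, 2), (10, 3), (13, 2), (13, 3), (15, 2), (15, 3)]
Unfold 3 (reflect across v@2): 16 holes -> [(8, 0), (8, 1), (8, 2), (8, 3), (10, 0), (10, 1), (10, 2), (10, 3), (13, 0), (13, 1), (13, 2), (13, 3), (15, 0), (15, 1), (15, 2), (15, 3)]
Unfold 4 (reflect across v@4): 32 holes -> [(8, 0), (8, 1), (8, 2), (8, 3), (8, 4), (8, 5), (8, 6), (8, 7), (10, 0), (10, 1), (10, 2), (10, 3), (10, 4), (10, 5), (10, 6), (10, 7), (13, 0), (13, 1), (13, 2), (13, 3), (13, 4), (13, 5), (13, 6), (13, 7), (15, 0), (15, 1), (15, 2), (15, 3), (15, 4), (15, 5), (15, 6), (15, 7)]
Unfold 5 (reflect across h@8): 64 holes -> [(0, 0), (0, 1), (0, 2), (0, 3), (0, 4), (0, 5), (0, 6), (0, 7), (2, 0), (2, 1), (2, 2), (2, 3), (2, 4), (2, 5), (2, 6), (2, 7), (5, 0), (5, 1), (5, 2), (5, 3), (5, 4), (5, 5), (5, 6), (5, 7), (7, 0), (7, 1), (7, 2), (7, 3), (7, 4), (7, 5), (7, 6), (7, 7), (8, 0), (8, 1), (8, 2), (8, 3), (8, 4), (8, 5), (8, 6), (8, 7), (10, 0), (10, 1), (10, 2), (10, 3), (10, 4), (10, 5), (10, 6), (10, 7), (13, 0), (13, 1), (13, 2), (13, 3), (13, 4), (13, 5), (13, 6), (13, 7), (15, 0), (15, 1), (15, 2), (15, 3), (15, 4), (15, 5), (15, 6), (15, 7)]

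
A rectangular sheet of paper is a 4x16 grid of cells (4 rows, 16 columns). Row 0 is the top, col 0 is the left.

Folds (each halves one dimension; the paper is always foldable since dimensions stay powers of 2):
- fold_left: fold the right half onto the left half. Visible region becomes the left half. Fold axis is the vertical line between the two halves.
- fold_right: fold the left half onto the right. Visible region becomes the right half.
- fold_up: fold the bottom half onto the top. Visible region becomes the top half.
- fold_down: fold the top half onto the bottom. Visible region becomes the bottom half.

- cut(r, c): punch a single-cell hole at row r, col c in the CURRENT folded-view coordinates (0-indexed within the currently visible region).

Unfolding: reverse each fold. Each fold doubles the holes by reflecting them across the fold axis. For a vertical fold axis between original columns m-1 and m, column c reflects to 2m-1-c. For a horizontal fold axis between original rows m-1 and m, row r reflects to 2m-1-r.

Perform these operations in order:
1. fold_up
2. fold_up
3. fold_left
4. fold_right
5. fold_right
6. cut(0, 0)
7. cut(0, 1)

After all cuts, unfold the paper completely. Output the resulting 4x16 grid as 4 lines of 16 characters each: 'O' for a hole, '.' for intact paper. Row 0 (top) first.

Op 1 fold_up: fold axis h@2; visible region now rows[0,2) x cols[0,16) = 2x16
Op 2 fold_up: fold axis h@1; visible region now rows[0,1) x cols[0,16) = 1x16
Op 3 fold_left: fold axis v@8; visible region now rows[0,1) x cols[0,8) = 1x8
Op 4 fold_right: fold axis v@4; visible region now rows[0,1) x cols[4,8) = 1x4
Op 5 fold_right: fold axis v@6; visible region now rows[0,1) x cols[6,8) = 1x2
Op 6 cut(0, 0): punch at orig (0,6); cuts so far [(0, 6)]; region rows[0,1) x cols[6,8) = 1x2
Op 7 cut(0, 1): punch at orig (0,7); cuts so far [(0, 6), (0, 7)]; region rows[0,1) x cols[6,8) = 1x2
Unfold 1 (reflect across v@6): 4 holes -> [(0, 4), (0, 5), (0, 6), (0, 7)]
Unfold 2 (reflect across v@4): 8 holes -> [(0, 0), (0, 1), (0, 2), (0, 3), (0, 4), (0, 5), (0, 6), (0, 7)]
Unfold 3 (reflect across v@8): 16 holes -> [(0, 0), (0, 1), (0, 2), (0, 3), (0, 4), (0, 5), (0, 6), (0, 7), (0, 8), (0, 9), (0, 10), (0, 11), (0, 12), (0, 13), (0, 14), (0, 15)]
Unfold 4 (reflect across h@1): 32 holes -> [(0, 0), (0, 1), (0, 2), (0, 3), (0, 4), (0, 5), (0, 6), (0, 7), (0, 8), (0, 9), (0, 10), (0, 11), (0, 12), (0, 13), (0, 14), (0, 15), (1, 0), (1, 1), (1, 2), (1, 3), (1, 4), (1, 5), (1, 6), (1, 7), (1, 8), (1, 9), (1, 10), (1, 11), (1, 12), (1, 13), (1, 14), (1, 15)]
Unfold 5 (reflect across h@2): 64 holes -> [(0, 0), (0, 1), (0, 2), (0, 3), (0, 4), (0, 5), (0, 6), (0, 7), (0, 8), (0, 9), (0, 10), (0, 11), (0, 12), (0, 13), (0, 14), (0, 15), (1, 0), (1, 1), (1, 2), (1, 3), (1, 4), (1, 5), (1, 6), (1, 7), (1, 8), (1, 9), (1, 10), (1, 11), (1, 12), (1, 13), (1, 14), (1, 15), (2, 0), (2, 1), (2, 2), (2, 3), (2, 4), (2, 5), (2, 6), (2, 7), (2, 8), (2, 9), (2, 10), (2, 11), (2, 12), (2, 13), (2, 14), (2, 15), (3, 0), (3, 1), (3, 2), (3, 3), (3, 4), (3, 5), (3, 6), (3, 7), (3, 8), (3, 9), (3, 10), (3, 11), (3, 12), (3, 13), (3, 14), (3, 15)]

Answer: OOOOOOOOOOOOOOOO
OOOOOOOOOOOOOOOO
OOOOOOOOOOOOOOOO
OOOOOOOOOOOOOOOO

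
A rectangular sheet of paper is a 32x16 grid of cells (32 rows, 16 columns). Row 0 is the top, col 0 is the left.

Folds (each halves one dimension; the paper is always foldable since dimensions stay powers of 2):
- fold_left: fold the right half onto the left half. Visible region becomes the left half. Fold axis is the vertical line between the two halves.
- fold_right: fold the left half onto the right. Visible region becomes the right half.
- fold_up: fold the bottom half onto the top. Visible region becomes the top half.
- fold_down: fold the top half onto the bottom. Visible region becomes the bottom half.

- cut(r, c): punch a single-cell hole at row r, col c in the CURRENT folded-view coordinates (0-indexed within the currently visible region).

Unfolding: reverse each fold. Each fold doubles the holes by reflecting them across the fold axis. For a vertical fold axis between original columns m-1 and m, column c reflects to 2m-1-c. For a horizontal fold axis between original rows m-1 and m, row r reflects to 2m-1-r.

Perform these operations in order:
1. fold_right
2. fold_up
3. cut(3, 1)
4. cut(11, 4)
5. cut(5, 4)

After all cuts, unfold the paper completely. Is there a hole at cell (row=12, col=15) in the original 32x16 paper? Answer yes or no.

Answer: no

Derivation:
Op 1 fold_right: fold axis v@8; visible region now rows[0,32) x cols[8,16) = 32x8
Op 2 fold_up: fold axis h@16; visible region now rows[0,16) x cols[8,16) = 16x8
Op 3 cut(3, 1): punch at orig (3,9); cuts so far [(3, 9)]; region rows[0,16) x cols[8,16) = 16x8
Op 4 cut(11, 4): punch at orig (11,12); cuts so far [(3, 9), (11, 12)]; region rows[0,16) x cols[8,16) = 16x8
Op 5 cut(5, 4): punch at orig (5,12); cuts so far [(3, 9), (5, 12), (11, 12)]; region rows[0,16) x cols[8,16) = 16x8
Unfold 1 (reflect across h@16): 6 holes -> [(3, 9), (5, 12), (11, 12), (20, 12), (26, 12), (28, 9)]
Unfold 2 (reflect across v@8): 12 holes -> [(3, 6), (3, 9), (5, 3), (5, 12), (11, 3), (11, 12), (20, 3), (20, 12), (26, 3), (26, 12), (28, 6), (28, 9)]
Holes: [(3, 6), (3, 9), (5, 3), (5, 12), (11, 3), (11, 12), (20, 3), (20, 12), (26, 3), (26, 12), (28, 6), (28, 9)]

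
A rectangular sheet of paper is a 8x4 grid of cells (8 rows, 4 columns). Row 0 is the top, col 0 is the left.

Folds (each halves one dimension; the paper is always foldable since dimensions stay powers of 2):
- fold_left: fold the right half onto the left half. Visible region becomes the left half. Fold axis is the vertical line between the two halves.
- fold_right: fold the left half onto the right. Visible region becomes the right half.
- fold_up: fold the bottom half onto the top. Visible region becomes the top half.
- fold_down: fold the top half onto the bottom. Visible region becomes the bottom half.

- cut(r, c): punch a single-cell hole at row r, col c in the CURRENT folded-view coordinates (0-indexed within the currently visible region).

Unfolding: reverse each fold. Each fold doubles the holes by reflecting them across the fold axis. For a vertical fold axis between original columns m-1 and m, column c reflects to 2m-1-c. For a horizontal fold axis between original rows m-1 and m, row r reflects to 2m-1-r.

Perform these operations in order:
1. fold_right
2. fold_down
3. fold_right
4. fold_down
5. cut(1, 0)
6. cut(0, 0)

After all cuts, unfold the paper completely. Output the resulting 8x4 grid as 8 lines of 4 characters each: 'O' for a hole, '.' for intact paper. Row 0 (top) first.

Op 1 fold_right: fold axis v@2; visible region now rows[0,8) x cols[2,4) = 8x2
Op 2 fold_down: fold axis h@4; visible region now rows[4,8) x cols[2,4) = 4x2
Op 3 fold_right: fold axis v@3; visible region now rows[4,8) x cols[3,4) = 4x1
Op 4 fold_down: fold axis h@6; visible region now rows[6,8) x cols[3,4) = 2x1
Op 5 cut(1, 0): punch at orig (7,3); cuts so far [(7, 3)]; region rows[6,8) x cols[3,4) = 2x1
Op 6 cut(0, 0): punch at orig (6,3); cuts so far [(6, 3), (7, 3)]; region rows[6,8) x cols[3,4) = 2x1
Unfold 1 (reflect across h@6): 4 holes -> [(4, 3), (5, 3), (6, 3), (7, 3)]
Unfold 2 (reflect across v@3): 8 holes -> [(4, 2), (4, 3), (5, 2), (5, 3), (6, 2), (6, 3), (7, 2), (7, 3)]
Unfold 3 (reflect across h@4): 16 holes -> [(0, 2), (0, 3), (1, 2), (1, 3), (2, 2), (2, 3), (3, 2), (3, 3), (4, 2), (4, 3), (5, 2), (5, 3), (6, 2), (6, 3), (7, 2), (7, 3)]
Unfold 4 (reflect across v@2): 32 holes -> [(0, 0), (0, 1), (0, 2), (0, 3), (1, 0), (1, 1), (1, 2), (1, 3), (2, 0), (2, 1), (2, 2), (2, 3), (3, 0), (3, 1), (3, 2), (3, 3), (4, 0), (4, 1), (4, 2), (4, 3), (5, 0), (5, 1), (5, 2), (5, 3), (6, 0), (6, 1), (6, 2), (6, 3), (7, 0), (7, 1), (7, 2), (7, 3)]

Answer: OOOO
OOOO
OOOO
OOOO
OOOO
OOOO
OOOO
OOOO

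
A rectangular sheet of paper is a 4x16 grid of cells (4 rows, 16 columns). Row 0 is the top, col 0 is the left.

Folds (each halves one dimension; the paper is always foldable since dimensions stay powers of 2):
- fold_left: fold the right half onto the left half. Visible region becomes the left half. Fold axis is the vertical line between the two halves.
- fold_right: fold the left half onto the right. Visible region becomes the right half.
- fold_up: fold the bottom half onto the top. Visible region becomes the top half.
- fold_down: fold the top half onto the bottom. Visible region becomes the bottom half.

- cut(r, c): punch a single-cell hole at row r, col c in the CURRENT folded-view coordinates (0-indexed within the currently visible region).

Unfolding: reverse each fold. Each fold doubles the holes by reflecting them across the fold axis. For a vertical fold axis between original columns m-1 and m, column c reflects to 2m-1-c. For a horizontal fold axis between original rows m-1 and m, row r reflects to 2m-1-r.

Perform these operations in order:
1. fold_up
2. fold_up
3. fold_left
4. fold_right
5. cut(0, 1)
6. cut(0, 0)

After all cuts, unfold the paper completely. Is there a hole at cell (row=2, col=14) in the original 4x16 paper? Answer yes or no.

Op 1 fold_up: fold axis h@2; visible region now rows[0,2) x cols[0,16) = 2x16
Op 2 fold_up: fold axis h@1; visible region now rows[0,1) x cols[0,16) = 1x16
Op 3 fold_left: fold axis v@8; visible region now rows[0,1) x cols[0,8) = 1x8
Op 4 fold_right: fold axis v@4; visible region now rows[0,1) x cols[4,8) = 1x4
Op 5 cut(0, 1): punch at orig (0,5); cuts so far [(0, 5)]; region rows[0,1) x cols[4,8) = 1x4
Op 6 cut(0, 0): punch at orig (0,4); cuts so far [(0, 4), (0, 5)]; region rows[0,1) x cols[4,8) = 1x4
Unfold 1 (reflect across v@4): 4 holes -> [(0, 2), (0, 3), (0, 4), (0, 5)]
Unfold 2 (reflect across v@8): 8 holes -> [(0, 2), (0, 3), (0, 4), (0, 5), (0, 10), (0, 11), (0, 12), (0, 13)]
Unfold 3 (reflect across h@1): 16 holes -> [(0, 2), (0, 3), (0, 4), (0, 5), (0, 10), (0, 11), (0, 12), (0, 13), (1, 2), (1, 3), (1, 4), (1, 5), (1, 10), (1, 11), (1, 12), (1, 13)]
Unfold 4 (reflect across h@2): 32 holes -> [(0, 2), (0, 3), (0, 4), (0, 5), (0, 10), (0, 11), (0, 12), (0, 13), (1, 2), (1, 3), (1, 4), (1, 5), (1, 10), (1, 11), (1, 12), (1, 13), (2, 2), (2, 3), (2, 4), (2, 5), (2, 10), (2, 11), (2, 12), (2, 13), (3, 2), (3, 3), (3, 4), (3, 5), (3, 10), (3, 11), (3, 12), (3, 13)]
Holes: [(0, 2), (0, 3), (0, 4), (0, 5), (0, 10), (0, 11), (0, 12), (0, 13), (1, 2), (1, 3), (1, 4), (1, 5), (1, 10), (1, 11), (1, 12), (1, 13), (2, 2), (2, 3), (2, 4), (2, 5), (2, 10), (2, 11), (2, 12), (2, 13), (3, 2), (3, 3), (3, 4), (3, 5), (3, 10), (3, 11), (3, 12), (3, 13)]

Answer: no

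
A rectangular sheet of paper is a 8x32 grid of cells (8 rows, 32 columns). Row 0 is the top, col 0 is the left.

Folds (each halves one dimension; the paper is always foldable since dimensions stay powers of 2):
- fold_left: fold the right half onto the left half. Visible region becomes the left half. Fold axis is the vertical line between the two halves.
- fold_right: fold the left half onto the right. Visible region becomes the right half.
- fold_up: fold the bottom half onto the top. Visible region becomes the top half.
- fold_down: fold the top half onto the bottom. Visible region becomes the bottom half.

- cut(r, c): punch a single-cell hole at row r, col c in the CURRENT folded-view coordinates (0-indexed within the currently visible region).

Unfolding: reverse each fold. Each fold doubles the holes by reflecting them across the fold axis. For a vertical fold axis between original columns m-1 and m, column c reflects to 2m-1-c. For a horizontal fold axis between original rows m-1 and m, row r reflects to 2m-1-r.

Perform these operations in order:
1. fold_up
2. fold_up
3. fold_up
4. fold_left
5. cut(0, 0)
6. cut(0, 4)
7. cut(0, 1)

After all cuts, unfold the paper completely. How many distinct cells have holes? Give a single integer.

Answer: 48

Derivation:
Op 1 fold_up: fold axis h@4; visible region now rows[0,4) x cols[0,32) = 4x32
Op 2 fold_up: fold axis h@2; visible region now rows[0,2) x cols[0,32) = 2x32
Op 3 fold_up: fold axis h@1; visible region now rows[0,1) x cols[0,32) = 1x32
Op 4 fold_left: fold axis v@16; visible region now rows[0,1) x cols[0,16) = 1x16
Op 5 cut(0, 0): punch at orig (0,0); cuts so far [(0, 0)]; region rows[0,1) x cols[0,16) = 1x16
Op 6 cut(0, 4): punch at orig (0,4); cuts so far [(0, 0), (0, 4)]; region rows[0,1) x cols[0,16) = 1x16
Op 7 cut(0, 1): punch at orig (0,1); cuts so far [(0, 0), (0, 1), (0, 4)]; region rows[0,1) x cols[0,16) = 1x16
Unfold 1 (reflect across v@16): 6 holes -> [(0, 0), (0, 1), (0, 4), (0, 27), (0, 30), (0, 31)]
Unfold 2 (reflect across h@1): 12 holes -> [(0, 0), (0, 1), (0, 4), (0, 27), (0, 30), (0, 31), (1, 0), (1, 1), (1, 4), (1, 27), (1, 30), (1, 31)]
Unfold 3 (reflect across h@2): 24 holes -> [(0, 0), (0, 1), (0, 4), (0, 27), (0, 30), (0, 31), (1, 0), (1, 1), (1, 4), (1, 27), (1, 30), (1, 31), (2, 0), (2, 1), (2, 4), (2, 27), (2, 30), (2, 31), (3, 0), (3, 1), (3, 4), (3, 27), (3, 30), (3, 31)]
Unfold 4 (reflect across h@4): 48 holes -> [(0, 0), (0, 1), (0, 4), (0, 27), (0, 30), (0, 31), (1, 0), (1, 1), (1, 4), (1, 27), (1, 30), (1, 31), (2, 0), (2, 1), (2, 4), (2, 27), (2, 30), (2, 31), (3, 0), (3, 1), (3, 4), (3, 27), (3, 30), (3, 31), (4, 0), (4, 1), (4, 4), (4, 27), (4, 30), (4, 31), (5, 0), (5, 1), (5, 4), (5, 27), (5, 30), (5, 31), (6, 0), (6, 1), (6, 4), (6, 27), (6, 30), (6, 31), (7, 0), (7, 1), (7, 4), (7, 27), (7, 30), (7, 31)]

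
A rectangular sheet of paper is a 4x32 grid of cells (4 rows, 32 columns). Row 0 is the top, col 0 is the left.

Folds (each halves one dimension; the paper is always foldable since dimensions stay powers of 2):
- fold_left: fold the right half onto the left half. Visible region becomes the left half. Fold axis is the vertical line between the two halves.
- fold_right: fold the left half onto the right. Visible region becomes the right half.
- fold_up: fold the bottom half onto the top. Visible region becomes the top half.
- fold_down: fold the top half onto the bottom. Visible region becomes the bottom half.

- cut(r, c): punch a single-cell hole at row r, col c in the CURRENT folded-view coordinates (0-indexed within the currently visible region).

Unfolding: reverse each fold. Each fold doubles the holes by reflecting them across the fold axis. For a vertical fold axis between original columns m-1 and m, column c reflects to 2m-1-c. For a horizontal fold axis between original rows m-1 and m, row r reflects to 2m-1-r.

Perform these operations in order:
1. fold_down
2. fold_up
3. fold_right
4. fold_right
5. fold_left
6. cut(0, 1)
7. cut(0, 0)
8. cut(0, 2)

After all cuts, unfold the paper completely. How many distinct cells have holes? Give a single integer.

Op 1 fold_down: fold axis h@2; visible region now rows[2,4) x cols[0,32) = 2x32
Op 2 fold_up: fold axis h@3; visible region now rows[2,3) x cols[0,32) = 1x32
Op 3 fold_right: fold axis v@16; visible region now rows[2,3) x cols[16,32) = 1x16
Op 4 fold_right: fold axis v@24; visible region now rows[2,3) x cols[24,32) = 1x8
Op 5 fold_left: fold axis v@28; visible region now rows[2,3) x cols[24,28) = 1x4
Op 6 cut(0, 1): punch at orig (2,25); cuts so far [(2, 25)]; region rows[2,3) x cols[24,28) = 1x4
Op 7 cut(0, 0): punch at orig (2,24); cuts so far [(2, 24), (2, 25)]; region rows[2,3) x cols[24,28) = 1x4
Op 8 cut(0, 2): punch at orig (2,26); cuts so far [(2, 24), (2, 25), (2, 26)]; region rows[2,3) x cols[24,28) = 1x4
Unfold 1 (reflect across v@28): 6 holes -> [(2, 24), (2, 25), (2, 26), (2, 29), (2, 30), (2, 31)]
Unfold 2 (reflect across v@24): 12 holes -> [(2, 16), (2, 17), (2, 18), (2, 21), (2, 22), (2, 23), (2, 24), (2, 25), (2, 26), (2, 29), (2, 30), (2, 31)]
Unfold 3 (reflect across v@16): 24 holes -> [(2, 0), (2, 1), (2, 2), (2, 5), (2, 6), (2, 7), (2, 8), (2, 9), (2, 10), (2, 13), (2, 14), (2, 15), (2, 16), (2, 17), (2, 18), (2, 21), (2, 22), (2, 23), (2, 24), (2, 25), (2, 26), (2, 29), (2, 30), (2, 31)]
Unfold 4 (reflect across h@3): 48 holes -> [(2, 0), (2, 1), (2, 2), (2, 5), (2, 6), (2, 7), (2, 8), (2, 9), (2, 10), (2, 13), (2, 14), (2, 15), (2, 16), (2, 17), (2, 18), (2, 21), (2, 22), (2, 23), (2, 24), (2, 25), (2, 26), (2, 29), (2, 30), (2, 31), (3, 0), (3, 1), (3, 2), (3, 5), (3, 6), (3, 7), (3, 8), (3, 9), (3, 10), (3, 13), (3, 14), (3, 15), (3, 16), (3, 17), (3, 18), (3, 21), (3, 22), (3, 23), (3, 24), (3, 25), (3, 26), (3, 29), (3, 30), (3, 31)]
Unfold 5 (reflect across h@2): 96 holes -> [(0, 0), (0, 1), (0, 2), (0, 5), (0, 6), (0, 7), (0, 8), (0, 9), (0, 10), (0, 13), (0, 14), (0, 15), (0, 16), (0, 17), (0, 18), (0, 21), (0, 22), (0, 23), (0, 24), (0, 25), (0, 26), (0, 29), (0, 30), (0, 31), (1, 0), (1, 1), (1, 2), (1, 5), (1, 6), (1, 7), (1, 8), (1, 9), (1, 10), (1, 13), (1, 14), (1, 15), (1, 16), (1, 17), (1, 18), (1, 21), (1, 22), (1, 23), (1, 24), (1, 25), (1, 26), (1, 29), (1, 30), (1, 31), (2, 0), (2, 1), (2, 2), (2, 5), (2, 6), (2, 7), (2, 8), (2, 9), (2, 10), (2, 13), (2, 14), (2, 15), (2, 16), (2, 17), (2, 18), (2, 21), (2, 22), (2, 23), (2, 24), (2, 25), (2, 26), (2, 29), (2, 30), (2, 31), (3, 0), (3, 1), (3, 2), (3, 5), (3, 6), (3, 7), (3, 8), (3, 9), (3, 10), (3, 13), (3, 14), (3, 15), (3, 16), (3, 17), (3, 18), (3, 21), (3, 22), (3, 23), (3, 24), (3, 25), (3, 26), (3, 29), (3, 30), (3, 31)]

Answer: 96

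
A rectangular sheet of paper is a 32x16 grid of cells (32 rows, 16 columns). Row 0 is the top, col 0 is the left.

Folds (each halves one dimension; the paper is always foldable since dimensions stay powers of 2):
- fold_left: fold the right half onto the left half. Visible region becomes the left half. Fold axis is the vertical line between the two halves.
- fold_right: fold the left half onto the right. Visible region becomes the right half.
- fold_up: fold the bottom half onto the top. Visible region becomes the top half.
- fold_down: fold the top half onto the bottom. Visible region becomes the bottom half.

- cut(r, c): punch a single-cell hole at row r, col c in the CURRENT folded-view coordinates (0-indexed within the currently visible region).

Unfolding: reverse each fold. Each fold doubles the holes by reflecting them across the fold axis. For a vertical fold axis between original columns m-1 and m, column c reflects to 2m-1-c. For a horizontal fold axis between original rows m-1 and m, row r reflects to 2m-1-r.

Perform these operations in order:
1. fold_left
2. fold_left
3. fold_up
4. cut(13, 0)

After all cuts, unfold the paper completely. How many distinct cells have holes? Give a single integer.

Answer: 8

Derivation:
Op 1 fold_left: fold axis v@8; visible region now rows[0,32) x cols[0,8) = 32x8
Op 2 fold_left: fold axis v@4; visible region now rows[0,32) x cols[0,4) = 32x4
Op 3 fold_up: fold axis h@16; visible region now rows[0,16) x cols[0,4) = 16x4
Op 4 cut(13, 0): punch at orig (13,0); cuts so far [(13, 0)]; region rows[0,16) x cols[0,4) = 16x4
Unfold 1 (reflect across h@16): 2 holes -> [(13, 0), (18, 0)]
Unfold 2 (reflect across v@4): 4 holes -> [(13, 0), (13, 7), (18, 0), (18, 7)]
Unfold 3 (reflect across v@8): 8 holes -> [(13, 0), (13, 7), (13, 8), (13, 15), (18, 0), (18, 7), (18, 8), (18, 15)]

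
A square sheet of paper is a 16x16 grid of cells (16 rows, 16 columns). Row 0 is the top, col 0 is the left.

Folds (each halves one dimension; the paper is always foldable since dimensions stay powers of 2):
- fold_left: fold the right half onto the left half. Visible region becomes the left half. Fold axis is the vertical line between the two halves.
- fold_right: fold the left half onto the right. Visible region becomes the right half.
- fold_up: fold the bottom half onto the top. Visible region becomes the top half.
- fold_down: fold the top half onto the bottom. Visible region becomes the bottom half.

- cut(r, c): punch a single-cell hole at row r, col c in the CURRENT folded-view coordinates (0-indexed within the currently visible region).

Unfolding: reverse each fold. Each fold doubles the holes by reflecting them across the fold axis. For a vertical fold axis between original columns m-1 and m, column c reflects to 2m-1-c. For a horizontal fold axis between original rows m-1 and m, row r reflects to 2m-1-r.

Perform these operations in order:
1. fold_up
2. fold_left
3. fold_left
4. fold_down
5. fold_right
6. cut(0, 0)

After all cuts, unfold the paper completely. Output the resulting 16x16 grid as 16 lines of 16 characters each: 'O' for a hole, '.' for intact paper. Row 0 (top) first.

Op 1 fold_up: fold axis h@8; visible region now rows[0,8) x cols[0,16) = 8x16
Op 2 fold_left: fold axis v@8; visible region now rows[0,8) x cols[0,8) = 8x8
Op 3 fold_left: fold axis v@4; visible region now rows[0,8) x cols[0,4) = 8x4
Op 4 fold_down: fold axis h@4; visible region now rows[4,8) x cols[0,4) = 4x4
Op 5 fold_right: fold axis v@2; visible region now rows[4,8) x cols[2,4) = 4x2
Op 6 cut(0, 0): punch at orig (4,2); cuts so far [(4, 2)]; region rows[4,8) x cols[2,4) = 4x2
Unfold 1 (reflect across v@2): 2 holes -> [(4, 1), (4, 2)]
Unfold 2 (reflect across h@4): 4 holes -> [(3, 1), (3, 2), (4, 1), (4, 2)]
Unfold 3 (reflect across v@4): 8 holes -> [(3, 1), (3, 2), (3, 5), (3, 6), (4, 1), (4, 2), (4, 5), (4, 6)]
Unfold 4 (reflect across v@8): 16 holes -> [(3, 1), (3, 2), (3, 5), (3, 6), (3, 9), (3, 10), (3, 13), (3, 14), (4, 1), (4, 2), (4, 5), (4, 6), (4, 9), (4, 10), (4, 13), (4, 14)]
Unfold 5 (reflect across h@8): 32 holes -> [(3, 1), (3, 2), (3, 5), (3, 6), (3, 9), (3, 10), (3, 13), (3, 14), (4, 1), (4, 2), (4, 5), (4, 6), (4, 9), (4, 10), (4, 13), (4, 14), (11, 1), (11, 2), (11, 5), (11, 6), (11, 9), (11, 10), (11, 13), (11, 14), (12, 1), (12, 2), (12, 5), (12, 6), (12, 9), (12, 10), (12, 13), (12, 14)]

Answer: ................
................
................
.OO..OO..OO..OO.
.OO..OO..OO..OO.
................
................
................
................
................
................
.OO..OO..OO..OO.
.OO..OO..OO..OO.
................
................
................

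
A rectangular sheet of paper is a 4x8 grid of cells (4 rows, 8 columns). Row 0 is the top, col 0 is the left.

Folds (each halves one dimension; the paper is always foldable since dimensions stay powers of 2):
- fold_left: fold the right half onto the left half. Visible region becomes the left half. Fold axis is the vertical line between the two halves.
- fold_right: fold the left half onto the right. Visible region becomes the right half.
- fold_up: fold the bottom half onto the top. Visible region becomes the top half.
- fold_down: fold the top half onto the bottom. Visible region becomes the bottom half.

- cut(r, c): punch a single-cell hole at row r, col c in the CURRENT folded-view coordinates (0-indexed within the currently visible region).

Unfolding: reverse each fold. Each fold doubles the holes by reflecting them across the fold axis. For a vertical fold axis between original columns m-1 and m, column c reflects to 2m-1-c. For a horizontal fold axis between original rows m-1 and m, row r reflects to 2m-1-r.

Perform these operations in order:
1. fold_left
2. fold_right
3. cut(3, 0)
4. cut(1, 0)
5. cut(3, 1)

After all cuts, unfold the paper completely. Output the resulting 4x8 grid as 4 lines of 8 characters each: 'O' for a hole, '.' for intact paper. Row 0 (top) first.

Op 1 fold_left: fold axis v@4; visible region now rows[0,4) x cols[0,4) = 4x4
Op 2 fold_right: fold axis v@2; visible region now rows[0,4) x cols[2,4) = 4x2
Op 3 cut(3, 0): punch at orig (3,2); cuts so far [(3, 2)]; region rows[0,4) x cols[2,4) = 4x2
Op 4 cut(1, 0): punch at orig (1,2); cuts so far [(1, 2), (3, 2)]; region rows[0,4) x cols[2,4) = 4x2
Op 5 cut(3, 1): punch at orig (3,3); cuts so far [(1, 2), (3, 2), (3, 3)]; region rows[0,4) x cols[2,4) = 4x2
Unfold 1 (reflect across v@2): 6 holes -> [(1, 1), (1, 2), (3, 0), (3, 1), (3, 2), (3, 3)]
Unfold 2 (reflect across v@4): 12 holes -> [(1, 1), (1, 2), (1, 5), (1, 6), (3, 0), (3, 1), (3, 2), (3, 3), (3, 4), (3, 5), (3, 6), (3, 7)]

Answer: ........
.OO..OO.
........
OOOOOOOO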